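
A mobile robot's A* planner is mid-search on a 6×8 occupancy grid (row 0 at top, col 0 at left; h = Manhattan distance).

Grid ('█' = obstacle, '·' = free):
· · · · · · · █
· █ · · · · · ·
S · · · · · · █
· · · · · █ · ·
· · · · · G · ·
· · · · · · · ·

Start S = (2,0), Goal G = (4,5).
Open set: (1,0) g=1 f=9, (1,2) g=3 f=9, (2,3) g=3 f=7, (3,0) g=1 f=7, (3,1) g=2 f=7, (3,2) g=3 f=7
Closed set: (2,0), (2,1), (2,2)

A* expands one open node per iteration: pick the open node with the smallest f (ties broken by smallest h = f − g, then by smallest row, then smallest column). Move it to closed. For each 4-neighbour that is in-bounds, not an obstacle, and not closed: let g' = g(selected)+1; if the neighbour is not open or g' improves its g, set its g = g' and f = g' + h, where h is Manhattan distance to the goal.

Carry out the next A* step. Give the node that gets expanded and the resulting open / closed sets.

step 1: expand (2,3) (f=7, h=4) → closed; open now [(1,0) g=1 f=9, (1,2) g=3 f=9, (1,3) g=4 f=9, (2,4) g=4 f=7, (3,0) g=1 f=7, (3,1) g=2 f=7, (3,2) g=3 f=7, (3,3) g=4 f=7]

expanded=(2,3); open=[(1,0) g=1 f=9, (1,2) g=3 f=9, (1,3) g=4 f=9, (2,4) g=4 f=7, (3,0) g=1 f=7, (3,1) g=2 f=7, (3,2) g=3 f=7, (3,3) g=4 f=7]; closed=[(2,0), (2,1), (2,2), (2,3)]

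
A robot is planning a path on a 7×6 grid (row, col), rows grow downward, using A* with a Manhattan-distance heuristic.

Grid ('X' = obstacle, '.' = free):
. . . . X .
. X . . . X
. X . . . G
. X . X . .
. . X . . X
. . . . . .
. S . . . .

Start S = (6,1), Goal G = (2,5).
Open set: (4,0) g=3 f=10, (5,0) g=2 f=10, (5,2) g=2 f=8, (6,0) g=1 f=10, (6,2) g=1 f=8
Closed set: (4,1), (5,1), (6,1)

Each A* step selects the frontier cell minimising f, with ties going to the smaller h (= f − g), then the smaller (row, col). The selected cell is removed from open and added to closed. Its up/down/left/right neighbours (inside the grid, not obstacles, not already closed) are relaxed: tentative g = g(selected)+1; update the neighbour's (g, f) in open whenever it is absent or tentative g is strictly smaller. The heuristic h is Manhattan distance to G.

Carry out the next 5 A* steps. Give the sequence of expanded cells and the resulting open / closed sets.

order=[(5,2) → (5,3) → (4,3) → (4,4) → (3,4)]; open=[(2,4) g=7 f=8, (3,5) g=7 f=8, (4,0) g=3 f=10, (5,0) g=2 f=10, (5,4) g=4 f=8, (6,0) g=1 f=10, (6,2) g=1 f=8, (6,3) g=4 f=10]; closed=[(3,4), (4,1), (4,3), (4,4), (5,1), (5,2), (5,3), (6,1)]

step 1: expand (5,2) (f=8, h=6) → closed; open now [(4,0) g=3 f=10, (5,0) g=2 f=10, (5,3) g=3 f=8, (6,0) g=1 f=10, (6,2) g=1 f=8]
step 2: expand (5,3) (f=8, h=5) → closed; open now [(4,0) g=3 f=10, (4,3) g=4 f=8, (5,0) g=2 f=10, (5,4) g=4 f=8, (6,0) g=1 f=10, (6,2) g=1 f=8, (6,3) g=4 f=10]
step 3: expand (4,3) (f=8, h=4) → closed; open now [(4,0) g=3 f=10, (4,4) g=5 f=8, (5,0) g=2 f=10, (5,4) g=4 f=8, (6,0) g=1 f=10, (6,2) g=1 f=8, (6,3) g=4 f=10]
step 4: expand (4,4) (f=8, h=3) → closed; open now [(3,4) g=6 f=8, (4,0) g=3 f=10, (5,0) g=2 f=10, (5,4) g=4 f=8, (6,0) g=1 f=10, (6,2) g=1 f=8, (6,3) g=4 f=10]
step 5: expand (3,4) (f=8, h=2) → closed; open now [(2,4) g=7 f=8, (3,5) g=7 f=8, (4,0) g=3 f=10, (5,0) g=2 f=10, (5,4) g=4 f=8, (6,0) g=1 f=10, (6,2) g=1 f=8, (6,3) g=4 f=10]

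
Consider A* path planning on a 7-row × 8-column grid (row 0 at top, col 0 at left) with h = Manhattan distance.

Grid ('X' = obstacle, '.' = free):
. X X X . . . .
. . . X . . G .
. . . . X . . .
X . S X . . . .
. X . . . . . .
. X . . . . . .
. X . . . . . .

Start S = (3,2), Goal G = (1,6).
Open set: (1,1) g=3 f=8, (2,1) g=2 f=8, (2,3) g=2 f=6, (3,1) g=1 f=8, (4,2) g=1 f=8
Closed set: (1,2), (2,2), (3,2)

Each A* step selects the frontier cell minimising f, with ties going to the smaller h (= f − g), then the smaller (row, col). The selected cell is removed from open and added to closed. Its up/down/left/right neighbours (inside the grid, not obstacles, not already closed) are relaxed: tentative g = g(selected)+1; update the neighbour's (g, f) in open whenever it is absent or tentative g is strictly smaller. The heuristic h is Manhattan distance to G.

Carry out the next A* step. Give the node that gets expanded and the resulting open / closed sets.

step 1: expand (2,3) (f=6, h=4) → closed; open now [(1,1) g=3 f=8, (2,1) g=2 f=8, (3,1) g=1 f=8, (4,2) g=1 f=8]

expanded=(2,3); open=[(1,1) g=3 f=8, (2,1) g=2 f=8, (3,1) g=1 f=8, (4,2) g=1 f=8]; closed=[(1,2), (2,2), (2,3), (3,2)]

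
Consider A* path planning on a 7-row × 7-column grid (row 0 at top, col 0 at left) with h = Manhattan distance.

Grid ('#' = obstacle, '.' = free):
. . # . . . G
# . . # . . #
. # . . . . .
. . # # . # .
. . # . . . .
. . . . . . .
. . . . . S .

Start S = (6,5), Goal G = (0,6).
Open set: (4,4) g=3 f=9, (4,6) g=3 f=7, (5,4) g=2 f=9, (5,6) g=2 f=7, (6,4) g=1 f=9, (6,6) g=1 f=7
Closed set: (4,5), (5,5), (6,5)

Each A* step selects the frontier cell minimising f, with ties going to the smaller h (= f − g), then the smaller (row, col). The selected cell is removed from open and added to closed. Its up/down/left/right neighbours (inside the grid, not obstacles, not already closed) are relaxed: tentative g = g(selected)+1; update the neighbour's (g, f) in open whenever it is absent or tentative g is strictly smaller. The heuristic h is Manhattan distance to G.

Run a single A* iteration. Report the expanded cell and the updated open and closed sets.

step 1: expand (4,6) (f=7, h=4) → closed; open now [(3,6) g=4 f=7, (4,4) g=3 f=9, (5,4) g=2 f=9, (5,6) g=2 f=7, (6,4) g=1 f=9, (6,6) g=1 f=7]

expanded=(4,6); open=[(3,6) g=4 f=7, (4,4) g=3 f=9, (5,4) g=2 f=9, (5,6) g=2 f=7, (6,4) g=1 f=9, (6,6) g=1 f=7]; closed=[(4,5), (4,6), (5,5), (6,5)]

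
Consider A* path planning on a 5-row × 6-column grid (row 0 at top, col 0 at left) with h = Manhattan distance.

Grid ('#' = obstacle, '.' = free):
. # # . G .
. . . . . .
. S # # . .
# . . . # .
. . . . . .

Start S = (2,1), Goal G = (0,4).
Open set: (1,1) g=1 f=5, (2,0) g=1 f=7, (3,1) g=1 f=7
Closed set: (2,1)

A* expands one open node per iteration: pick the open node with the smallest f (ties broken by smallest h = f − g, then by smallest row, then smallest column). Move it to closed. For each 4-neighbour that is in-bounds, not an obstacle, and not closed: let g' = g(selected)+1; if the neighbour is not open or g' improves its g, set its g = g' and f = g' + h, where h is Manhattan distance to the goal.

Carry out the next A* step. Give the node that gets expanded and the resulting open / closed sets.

expanded=(1,1); open=[(1,0) g=2 f=7, (1,2) g=2 f=5, (2,0) g=1 f=7, (3,1) g=1 f=7]; closed=[(1,1), (2,1)]

step 1: expand (1,1) (f=5, h=4) → closed; open now [(1,0) g=2 f=7, (1,2) g=2 f=5, (2,0) g=1 f=7, (3,1) g=1 f=7]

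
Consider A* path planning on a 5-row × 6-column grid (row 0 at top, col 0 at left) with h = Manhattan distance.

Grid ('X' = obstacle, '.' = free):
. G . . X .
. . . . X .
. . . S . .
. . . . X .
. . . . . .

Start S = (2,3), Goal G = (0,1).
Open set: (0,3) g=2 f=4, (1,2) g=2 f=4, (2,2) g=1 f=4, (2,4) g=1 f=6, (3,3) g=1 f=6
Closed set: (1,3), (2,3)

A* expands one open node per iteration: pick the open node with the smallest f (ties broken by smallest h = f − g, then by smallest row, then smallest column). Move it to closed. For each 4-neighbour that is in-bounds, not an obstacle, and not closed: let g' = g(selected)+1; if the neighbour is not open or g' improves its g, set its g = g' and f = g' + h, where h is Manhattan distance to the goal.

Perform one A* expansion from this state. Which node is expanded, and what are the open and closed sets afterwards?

expanded=(0,3); open=[(0,2) g=3 f=4, (1,2) g=2 f=4, (2,2) g=1 f=4, (2,4) g=1 f=6, (3,3) g=1 f=6]; closed=[(0,3), (1,3), (2,3)]

step 1: expand (0,3) (f=4, h=2) → closed; open now [(0,2) g=3 f=4, (1,2) g=2 f=4, (2,2) g=1 f=4, (2,4) g=1 f=6, (3,3) g=1 f=6]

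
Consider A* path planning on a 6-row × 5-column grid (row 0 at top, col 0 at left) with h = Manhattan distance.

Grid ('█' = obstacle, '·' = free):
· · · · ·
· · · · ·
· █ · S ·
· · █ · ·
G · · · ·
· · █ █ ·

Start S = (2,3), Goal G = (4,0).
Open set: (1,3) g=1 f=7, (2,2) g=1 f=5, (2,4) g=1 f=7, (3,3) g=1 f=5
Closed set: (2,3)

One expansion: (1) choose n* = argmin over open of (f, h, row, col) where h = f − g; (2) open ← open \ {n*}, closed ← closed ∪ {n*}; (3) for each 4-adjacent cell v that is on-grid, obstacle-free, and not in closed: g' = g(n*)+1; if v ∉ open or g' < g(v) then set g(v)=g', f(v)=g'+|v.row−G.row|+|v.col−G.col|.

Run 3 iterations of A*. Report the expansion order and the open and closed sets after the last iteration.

order=[(2,2) → (3,3) → (4,3)]; open=[(1,2) g=2 f=7, (1,3) g=1 f=7, (2,4) g=1 f=7, (3,4) g=2 f=7, (4,2) g=3 f=5, (4,4) g=3 f=7]; closed=[(2,2), (2,3), (3,3), (4,3)]

step 1: expand (2,2) (f=5, h=4) → closed; open now [(1,2) g=2 f=7, (1,3) g=1 f=7, (2,4) g=1 f=7, (3,3) g=1 f=5]
step 2: expand (3,3) (f=5, h=4) → closed; open now [(1,2) g=2 f=7, (1,3) g=1 f=7, (2,4) g=1 f=7, (3,4) g=2 f=7, (4,3) g=2 f=5]
step 3: expand (4,3) (f=5, h=3) → closed; open now [(1,2) g=2 f=7, (1,3) g=1 f=7, (2,4) g=1 f=7, (3,4) g=2 f=7, (4,2) g=3 f=5, (4,4) g=3 f=7]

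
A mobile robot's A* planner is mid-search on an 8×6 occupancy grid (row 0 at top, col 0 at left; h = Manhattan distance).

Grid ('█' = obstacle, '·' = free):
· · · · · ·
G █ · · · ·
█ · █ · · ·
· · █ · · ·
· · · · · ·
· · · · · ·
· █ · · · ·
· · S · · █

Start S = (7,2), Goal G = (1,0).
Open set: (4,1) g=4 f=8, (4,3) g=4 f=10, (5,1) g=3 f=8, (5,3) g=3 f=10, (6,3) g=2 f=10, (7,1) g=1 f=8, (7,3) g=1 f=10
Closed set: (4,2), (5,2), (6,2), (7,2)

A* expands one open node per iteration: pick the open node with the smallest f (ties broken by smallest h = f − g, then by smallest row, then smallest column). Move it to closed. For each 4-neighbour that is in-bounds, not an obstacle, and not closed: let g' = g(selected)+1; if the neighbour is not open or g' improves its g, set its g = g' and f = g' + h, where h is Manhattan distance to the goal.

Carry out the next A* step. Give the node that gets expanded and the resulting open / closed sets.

step 1: expand (4,1) (f=8, h=4) → closed; open now [(3,1) g=5 f=8, (4,0) g=5 f=8, (4,3) g=4 f=10, (5,1) g=3 f=8, (5,3) g=3 f=10, (6,3) g=2 f=10, (7,1) g=1 f=8, (7,3) g=1 f=10]

expanded=(4,1); open=[(3,1) g=5 f=8, (4,0) g=5 f=8, (4,3) g=4 f=10, (5,1) g=3 f=8, (5,3) g=3 f=10, (6,3) g=2 f=10, (7,1) g=1 f=8, (7,3) g=1 f=10]; closed=[(4,1), (4,2), (5,2), (6,2), (7,2)]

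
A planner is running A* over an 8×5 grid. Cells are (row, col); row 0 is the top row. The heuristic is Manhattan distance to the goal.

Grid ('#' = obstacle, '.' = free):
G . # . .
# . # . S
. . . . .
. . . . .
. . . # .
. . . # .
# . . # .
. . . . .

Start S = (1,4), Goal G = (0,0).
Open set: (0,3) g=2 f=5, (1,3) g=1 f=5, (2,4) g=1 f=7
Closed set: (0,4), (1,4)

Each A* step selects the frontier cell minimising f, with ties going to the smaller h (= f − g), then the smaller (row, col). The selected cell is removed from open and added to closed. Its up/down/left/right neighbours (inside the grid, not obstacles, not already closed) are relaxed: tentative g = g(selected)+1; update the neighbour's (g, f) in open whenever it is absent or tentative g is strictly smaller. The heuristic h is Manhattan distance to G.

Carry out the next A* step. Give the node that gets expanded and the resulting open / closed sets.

step 1: expand (0,3) (f=5, h=3) → closed; open now [(1,3) g=1 f=5, (2,4) g=1 f=7]

expanded=(0,3); open=[(1,3) g=1 f=5, (2,4) g=1 f=7]; closed=[(0,3), (0,4), (1,4)]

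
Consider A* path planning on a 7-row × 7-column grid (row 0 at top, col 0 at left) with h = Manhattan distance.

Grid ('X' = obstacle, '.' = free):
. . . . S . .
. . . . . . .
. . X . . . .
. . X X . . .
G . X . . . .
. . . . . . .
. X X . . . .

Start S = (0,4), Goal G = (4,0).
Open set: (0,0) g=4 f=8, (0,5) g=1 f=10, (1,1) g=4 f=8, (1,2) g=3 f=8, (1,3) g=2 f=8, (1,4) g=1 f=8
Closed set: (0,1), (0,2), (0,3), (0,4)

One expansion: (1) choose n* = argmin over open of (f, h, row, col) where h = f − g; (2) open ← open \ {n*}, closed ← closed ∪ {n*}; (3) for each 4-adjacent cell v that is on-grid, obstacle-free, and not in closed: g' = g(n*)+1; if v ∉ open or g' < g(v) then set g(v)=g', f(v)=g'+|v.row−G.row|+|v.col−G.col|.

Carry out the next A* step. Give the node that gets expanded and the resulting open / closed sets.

step 1: expand (0,0) (f=8, h=4) → closed; open now [(0,5) g=1 f=10, (1,0) g=5 f=8, (1,1) g=4 f=8, (1,2) g=3 f=8, (1,3) g=2 f=8, (1,4) g=1 f=8]

expanded=(0,0); open=[(0,5) g=1 f=10, (1,0) g=5 f=8, (1,1) g=4 f=8, (1,2) g=3 f=8, (1,3) g=2 f=8, (1,4) g=1 f=8]; closed=[(0,0), (0,1), (0,2), (0,3), (0,4)]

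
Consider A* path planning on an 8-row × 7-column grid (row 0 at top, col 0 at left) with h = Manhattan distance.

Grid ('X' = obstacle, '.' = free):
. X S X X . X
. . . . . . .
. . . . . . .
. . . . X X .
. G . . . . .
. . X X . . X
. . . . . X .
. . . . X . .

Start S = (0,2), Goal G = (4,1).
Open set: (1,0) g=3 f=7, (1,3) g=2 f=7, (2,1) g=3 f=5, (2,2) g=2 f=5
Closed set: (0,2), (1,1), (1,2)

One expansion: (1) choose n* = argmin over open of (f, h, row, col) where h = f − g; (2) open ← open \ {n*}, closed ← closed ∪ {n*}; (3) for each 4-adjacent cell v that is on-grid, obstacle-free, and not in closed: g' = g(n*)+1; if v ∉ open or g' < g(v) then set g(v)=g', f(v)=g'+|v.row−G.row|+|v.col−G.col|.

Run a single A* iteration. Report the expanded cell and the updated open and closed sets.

step 1: expand (2,1) (f=5, h=2) → closed; open now [(1,0) g=3 f=7, (1,3) g=2 f=7, (2,0) g=4 f=7, (2,2) g=2 f=5, (3,1) g=4 f=5]

expanded=(2,1); open=[(1,0) g=3 f=7, (1,3) g=2 f=7, (2,0) g=4 f=7, (2,2) g=2 f=5, (3,1) g=4 f=5]; closed=[(0,2), (1,1), (1,2), (2,1)]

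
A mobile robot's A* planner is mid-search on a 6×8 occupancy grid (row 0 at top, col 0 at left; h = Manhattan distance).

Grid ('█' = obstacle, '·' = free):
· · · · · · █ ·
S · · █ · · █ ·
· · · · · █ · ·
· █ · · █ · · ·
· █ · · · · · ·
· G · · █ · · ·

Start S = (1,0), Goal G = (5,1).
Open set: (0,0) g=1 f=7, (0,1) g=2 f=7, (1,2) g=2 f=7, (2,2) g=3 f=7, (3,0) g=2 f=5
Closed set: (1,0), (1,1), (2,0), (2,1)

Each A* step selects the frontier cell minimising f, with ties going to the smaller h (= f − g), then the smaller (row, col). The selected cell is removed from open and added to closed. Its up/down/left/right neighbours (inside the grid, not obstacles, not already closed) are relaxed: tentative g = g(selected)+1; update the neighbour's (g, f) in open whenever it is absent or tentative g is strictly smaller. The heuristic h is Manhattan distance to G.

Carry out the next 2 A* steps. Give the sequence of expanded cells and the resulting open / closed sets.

step 1: expand (3,0) (f=5, h=3) → closed; open now [(0,0) g=1 f=7, (0,1) g=2 f=7, (1,2) g=2 f=7, (2,2) g=3 f=7, (4,0) g=3 f=5]
step 2: expand (4,0) (f=5, h=2) → closed; open now [(0,0) g=1 f=7, (0,1) g=2 f=7, (1,2) g=2 f=7, (2,2) g=3 f=7, (5,0) g=4 f=5]

order=[(3,0) → (4,0)]; open=[(0,0) g=1 f=7, (0,1) g=2 f=7, (1,2) g=2 f=7, (2,2) g=3 f=7, (5,0) g=4 f=5]; closed=[(1,0), (1,1), (2,0), (2,1), (3,0), (4,0)]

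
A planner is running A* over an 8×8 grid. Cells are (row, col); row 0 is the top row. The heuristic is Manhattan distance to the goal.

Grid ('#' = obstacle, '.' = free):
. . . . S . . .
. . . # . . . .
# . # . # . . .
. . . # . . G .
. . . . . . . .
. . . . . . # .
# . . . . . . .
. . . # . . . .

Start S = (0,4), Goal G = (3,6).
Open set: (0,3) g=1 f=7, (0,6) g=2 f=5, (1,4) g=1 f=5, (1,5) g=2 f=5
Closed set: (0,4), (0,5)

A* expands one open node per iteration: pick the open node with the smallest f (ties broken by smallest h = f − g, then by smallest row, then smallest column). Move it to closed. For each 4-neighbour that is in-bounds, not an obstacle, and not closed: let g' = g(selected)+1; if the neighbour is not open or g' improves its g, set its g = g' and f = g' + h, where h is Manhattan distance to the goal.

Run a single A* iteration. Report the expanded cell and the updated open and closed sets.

step 1: expand (0,6) (f=5, h=3) → closed; open now [(0,3) g=1 f=7, (0,7) g=3 f=7, (1,4) g=1 f=5, (1,5) g=2 f=5, (1,6) g=3 f=5]

expanded=(0,6); open=[(0,3) g=1 f=7, (0,7) g=3 f=7, (1,4) g=1 f=5, (1,5) g=2 f=5, (1,6) g=3 f=5]; closed=[(0,4), (0,5), (0,6)]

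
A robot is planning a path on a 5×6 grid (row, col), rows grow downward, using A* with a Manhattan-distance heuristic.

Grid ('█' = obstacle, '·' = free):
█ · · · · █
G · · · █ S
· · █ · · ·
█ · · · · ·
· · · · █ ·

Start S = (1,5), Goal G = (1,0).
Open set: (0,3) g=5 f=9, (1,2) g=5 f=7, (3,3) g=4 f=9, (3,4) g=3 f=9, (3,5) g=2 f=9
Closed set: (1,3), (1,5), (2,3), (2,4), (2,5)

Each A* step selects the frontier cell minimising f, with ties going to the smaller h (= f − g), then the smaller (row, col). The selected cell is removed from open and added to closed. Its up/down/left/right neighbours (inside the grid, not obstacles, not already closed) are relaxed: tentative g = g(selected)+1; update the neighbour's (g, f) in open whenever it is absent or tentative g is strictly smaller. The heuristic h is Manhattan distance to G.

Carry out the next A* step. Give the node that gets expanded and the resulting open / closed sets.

expanded=(1,2); open=[(0,2) g=6 f=9, (0,3) g=5 f=9, (1,1) g=6 f=7, (3,3) g=4 f=9, (3,4) g=3 f=9, (3,5) g=2 f=9]; closed=[(1,2), (1,3), (1,5), (2,3), (2,4), (2,5)]

step 1: expand (1,2) (f=7, h=2) → closed; open now [(0,2) g=6 f=9, (0,3) g=5 f=9, (1,1) g=6 f=7, (3,3) g=4 f=9, (3,4) g=3 f=9, (3,5) g=2 f=9]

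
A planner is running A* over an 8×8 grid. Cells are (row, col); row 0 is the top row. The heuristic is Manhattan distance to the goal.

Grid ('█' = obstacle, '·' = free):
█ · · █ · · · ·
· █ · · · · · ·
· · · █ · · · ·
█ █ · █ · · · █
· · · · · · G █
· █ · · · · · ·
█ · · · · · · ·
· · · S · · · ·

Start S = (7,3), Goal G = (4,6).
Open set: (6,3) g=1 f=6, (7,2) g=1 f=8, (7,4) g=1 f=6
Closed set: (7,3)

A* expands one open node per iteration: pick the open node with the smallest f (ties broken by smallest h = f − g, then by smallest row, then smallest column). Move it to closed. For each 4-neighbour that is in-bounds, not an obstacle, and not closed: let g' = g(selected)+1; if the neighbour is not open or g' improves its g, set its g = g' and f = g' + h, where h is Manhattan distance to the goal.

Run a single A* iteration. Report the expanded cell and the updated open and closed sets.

step 1: expand (6,3) (f=6, h=5) → closed; open now [(5,3) g=2 f=6, (6,2) g=2 f=8, (6,4) g=2 f=6, (7,2) g=1 f=8, (7,4) g=1 f=6]

expanded=(6,3); open=[(5,3) g=2 f=6, (6,2) g=2 f=8, (6,4) g=2 f=6, (7,2) g=1 f=8, (7,4) g=1 f=6]; closed=[(6,3), (7,3)]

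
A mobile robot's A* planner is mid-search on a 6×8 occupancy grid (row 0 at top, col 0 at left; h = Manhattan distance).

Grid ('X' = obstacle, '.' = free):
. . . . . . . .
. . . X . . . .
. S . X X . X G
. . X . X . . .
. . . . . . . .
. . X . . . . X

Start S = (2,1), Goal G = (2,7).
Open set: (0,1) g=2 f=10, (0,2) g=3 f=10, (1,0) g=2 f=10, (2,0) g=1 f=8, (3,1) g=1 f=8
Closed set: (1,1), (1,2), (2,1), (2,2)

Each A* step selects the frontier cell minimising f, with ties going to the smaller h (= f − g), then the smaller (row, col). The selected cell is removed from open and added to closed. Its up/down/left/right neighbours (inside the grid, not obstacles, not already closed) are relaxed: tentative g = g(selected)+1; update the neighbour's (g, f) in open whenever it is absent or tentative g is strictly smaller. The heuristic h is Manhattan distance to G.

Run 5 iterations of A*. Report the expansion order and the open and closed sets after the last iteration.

step 1: expand (2,0) (f=8, h=7) → closed; open now [(0,1) g=2 f=10, (0,2) g=3 f=10, (1,0) g=2 f=10, (3,0) g=2 f=10, (3,1) g=1 f=8]
step 2: expand (3,1) (f=8, h=7) → closed; open now [(0,1) g=2 f=10, (0,2) g=3 f=10, (1,0) g=2 f=10, (3,0) g=2 f=10, (4,1) g=2 f=10]
step 3: expand (0,2) (f=10, h=7) → closed; open now [(0,1) g=2 f=10, (0,3) g=4 f=10, (1,0) g=2 f=10, (3,0) g=2 f=10, (4,1) g=2 f=10]
step 4: expand (0,3) (f=10, h=6) → closed; open now [(0,1) g=2 f=10, (0,4) g=5 f=10, (1,0) g=2 f=10, (3,0) g=2 f=10, (4,1) g=2 f=10]
step 5: expand (0,4) (f=10, h=5) → closed; open now [(0,1) g=2 f=10, (0,5) g=6 f=10, (1,0) g=2 f=10, (1,4) g=6 f=10, (3,0) g=2 f=10, (4,1) g=2 f=10]

order=[(2,0) → (3,1) → (0,2) → (0,3) → (0,4)]; open=[(0,1) g=2 f=10, (0,5) g=6 f=10, (1,0) g=2 f=10, (1,4) g=6 f=10, (3,0) g=2 f=10, (4,1) g=2 f=10]; closed=[(0,2), (0,3), (0,4), (1,1), (1,2), (2,0), (2,1), (2,2), (3,1)]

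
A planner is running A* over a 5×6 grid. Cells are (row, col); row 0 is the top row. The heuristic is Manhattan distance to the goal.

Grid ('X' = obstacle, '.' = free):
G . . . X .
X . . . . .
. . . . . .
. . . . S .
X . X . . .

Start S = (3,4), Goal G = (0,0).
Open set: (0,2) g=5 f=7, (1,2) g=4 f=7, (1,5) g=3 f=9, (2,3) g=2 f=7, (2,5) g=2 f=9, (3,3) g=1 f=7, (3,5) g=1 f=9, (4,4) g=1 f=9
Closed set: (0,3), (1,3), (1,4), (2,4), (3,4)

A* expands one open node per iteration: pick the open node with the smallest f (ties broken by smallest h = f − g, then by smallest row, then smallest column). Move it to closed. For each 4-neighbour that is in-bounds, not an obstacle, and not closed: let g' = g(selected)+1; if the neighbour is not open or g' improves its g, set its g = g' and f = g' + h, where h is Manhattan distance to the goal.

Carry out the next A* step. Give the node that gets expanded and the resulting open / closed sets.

expanded=(0,2); open=[(0,1) g=6 f=7, (1,2) g=4 f=7, (1,5) g=3 f=9, (2,3) g=2 f=7, (2,5) g=2 f=9, (3,3) g=1 f=7, (3,5) g=1 f=9, (4,4) g=1 f=9]; closed=[(0,2), (0,3), (1,3), (1,4), (2,4), (3,4)]

step 1: expand (0,2) (f=7, h=2) → closed; open now [(0,1) g=6 f=7, (1,2) g=4 f=7, (1,5) g=3 f=9, (2,3) g=2 f=7, (2,5) g=2 f=9, (3,3) g=1 f=7, (3,5) g=1 f=9, (4,4) g=1 f=9]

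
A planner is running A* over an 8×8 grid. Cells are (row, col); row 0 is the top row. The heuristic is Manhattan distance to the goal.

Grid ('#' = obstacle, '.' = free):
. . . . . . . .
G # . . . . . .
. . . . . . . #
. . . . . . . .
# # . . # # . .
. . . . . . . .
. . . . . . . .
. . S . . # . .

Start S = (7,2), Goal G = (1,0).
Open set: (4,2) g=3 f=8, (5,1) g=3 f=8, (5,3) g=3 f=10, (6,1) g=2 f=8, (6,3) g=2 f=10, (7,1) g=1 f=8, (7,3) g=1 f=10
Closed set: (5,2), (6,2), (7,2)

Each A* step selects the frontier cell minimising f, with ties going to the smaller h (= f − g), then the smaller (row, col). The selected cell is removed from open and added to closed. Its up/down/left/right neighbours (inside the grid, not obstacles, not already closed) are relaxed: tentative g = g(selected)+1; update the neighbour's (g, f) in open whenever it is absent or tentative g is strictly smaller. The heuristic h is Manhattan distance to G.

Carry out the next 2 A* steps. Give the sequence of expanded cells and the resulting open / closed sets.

step 1: expand (4,2) (f=8, h=5) → closed; open now [(3,2) g=4 f=8, (4,3) g=4 f=10, (5,1) g=3 f=8, (5,3) g=3 f=10, (6,1) g=2 f=8, (6,3) g=2 f=10, (7,1) g=1 f=8, (7,3) g=1 f=10]
step 2: expand (3,2) (f=8, h=4) → closed; open now [(2,2) g=5 f=8, (3,1) g=5 f=8, (3,3) g=5 f=10, (4,3) g=4 f=10, (5,1) g=3 f=8, (5,3) g=3 f=10, (6,1) g=2 f=8, (6,3) g=2 f=10, (7,1) g=1 f=8, (7,3) g=1 f=10]

order=[(4,2) → (3,2)]; open=[(2,2) g=5 f=8, (3,1) g=5 f=8, (3,3) g=5 f=10, (4,3) g=4 f=10, (5,1) g=3 f=8, (5,3) g=3 f=10, (6,1) g=2 f=8, (6,3) g=2 f=10, (7,1) g=1 f=8, (7,3) g=1 f=10]; closed=[(3,2), (4,2), (5,2), (6,2), (7,2)]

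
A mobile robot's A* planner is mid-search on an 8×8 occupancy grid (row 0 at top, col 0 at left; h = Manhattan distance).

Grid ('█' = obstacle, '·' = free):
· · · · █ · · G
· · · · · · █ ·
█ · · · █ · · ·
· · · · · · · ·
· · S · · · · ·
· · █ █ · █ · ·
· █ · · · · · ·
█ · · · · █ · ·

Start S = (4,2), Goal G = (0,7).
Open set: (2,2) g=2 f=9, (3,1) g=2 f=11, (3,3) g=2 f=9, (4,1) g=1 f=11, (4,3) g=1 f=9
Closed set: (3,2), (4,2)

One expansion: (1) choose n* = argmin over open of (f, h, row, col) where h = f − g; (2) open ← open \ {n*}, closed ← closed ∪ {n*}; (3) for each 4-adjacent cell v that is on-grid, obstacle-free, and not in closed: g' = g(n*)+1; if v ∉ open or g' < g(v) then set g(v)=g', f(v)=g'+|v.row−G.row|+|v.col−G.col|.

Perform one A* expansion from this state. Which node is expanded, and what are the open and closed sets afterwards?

expanded=(2,2); open=[(1,2) g=3 f=9, (2,1) g=3 f=11, (2,3) g=3 f=9, (3,1) g=2 f=11, (3,3) g=2 f=9, (4,1) g=1 f=11, (4,3) g=1 f=9]; closed=[(2,2), (3,2), (4,2)]

step 1: expand (2,2) (f=9, h=7) → closed; open now [(1,2) g=3 f=9, (2,1) g=3 f=11, (2,3) g=3 f=9, (3,1) g=2 f=11, (3,3) g=2 f=9, (4,1) g=1 f=11, (4,3) g=1 f=9]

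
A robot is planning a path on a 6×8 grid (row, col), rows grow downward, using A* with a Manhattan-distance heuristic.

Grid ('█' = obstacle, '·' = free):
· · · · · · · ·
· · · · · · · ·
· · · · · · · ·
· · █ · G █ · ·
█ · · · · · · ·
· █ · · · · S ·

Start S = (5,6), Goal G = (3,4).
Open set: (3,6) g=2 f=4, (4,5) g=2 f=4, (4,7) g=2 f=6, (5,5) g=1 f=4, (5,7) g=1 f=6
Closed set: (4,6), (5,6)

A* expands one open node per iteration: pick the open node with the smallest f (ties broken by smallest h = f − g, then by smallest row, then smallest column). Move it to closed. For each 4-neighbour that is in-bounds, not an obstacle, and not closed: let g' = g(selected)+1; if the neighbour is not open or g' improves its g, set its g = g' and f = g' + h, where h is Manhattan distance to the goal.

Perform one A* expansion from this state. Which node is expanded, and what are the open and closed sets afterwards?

step 1: expand (3,6) (f=4, h=2) → closed; open now [(2,6) g=3 f=6, (3,7) g=3 f=6, (4,5) g=2 f=4, (4,7) g=2 f=6, (5,5) g=1 f=4, (5,7) g=1 f=6]

expanded=(3,6); open=[(2,6) g=3 f=6, (3,7) g=3 f=6, (4,5) g=2 f=4, (4,7) g=2 f=6, (5,5) g=1 f=4, (5,7) g=1 f=6]; closed=[(3,6), (4,6), (5,6)]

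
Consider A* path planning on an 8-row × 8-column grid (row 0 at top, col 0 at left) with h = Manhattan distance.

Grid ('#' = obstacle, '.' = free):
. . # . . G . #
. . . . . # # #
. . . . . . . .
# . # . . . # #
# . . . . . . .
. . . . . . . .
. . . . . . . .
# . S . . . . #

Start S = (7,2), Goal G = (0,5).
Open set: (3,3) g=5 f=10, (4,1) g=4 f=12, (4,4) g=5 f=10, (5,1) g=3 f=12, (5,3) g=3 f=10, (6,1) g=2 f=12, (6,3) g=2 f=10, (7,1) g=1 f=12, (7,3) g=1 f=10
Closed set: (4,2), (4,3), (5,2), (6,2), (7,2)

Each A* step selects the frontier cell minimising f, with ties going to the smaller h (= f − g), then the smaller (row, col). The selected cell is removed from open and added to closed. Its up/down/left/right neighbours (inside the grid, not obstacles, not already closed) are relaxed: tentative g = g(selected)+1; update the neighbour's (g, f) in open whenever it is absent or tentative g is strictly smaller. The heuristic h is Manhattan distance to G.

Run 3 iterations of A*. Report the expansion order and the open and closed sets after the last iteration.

step 1: expand (3,3) (f=10, h=5) → closed; open now [(2,3) g=6 f=10, (3,4) g=6 f=10, (4,1) g=4 f=12, (4,4) g=5 f=10, (5,1) g=3 f=12, (5,3) g=3 f=10, (6,1) g=2 f=12, (6,3) g=2 f=10, (7,1) g=1 f=12, (7,3) g=1 f=10]
step 2: expand (2,3) (f=10, h=4) → closed; open now [(1,3) g=7 f=10, (2,2) g=7 f=12, (2,4) g=7 f=10, (3,4) g=6 f=10, (4,1) g=4 f=12, (4,4) g=5 f=10, (5,1) g=3 f=12, (5,3) g=3 f=10, (6,1) g=2 f=12, (6,3) g=2 f=10, (7,1) g=1 f=12, (7,3) g=1 f=10]
step 3: expand (1,3) (f=10, h=3) → closed; open now [(0,3) g=8 f=10, (1,2) g=8 f=12, (1,4) g=8 f=10, (2,2) g=7 f=12, (2,4) g=7 f=10, (3,4) g=6 f=10, (4,1) g=4 f=12, (4,4) g=5 f=10, (5,1) g=3 f=12, (5,3) g=3 f=10, (6,1) g=2 f=12, (6,3) g=2 f=10, (7,1) g=1 f=12, (7,3) g=1 f=10]

order=[(3,3) → (2,3) → (1,3)]; open=[(0,3) g=8 f=10, (1,2) g=8 f=12, (1,4) g=8 f=10, (2,2) g=7 f=12, (2,4) g=7 f=10, (3,4) g=6 f=10, (4,1) g=4 f=12, (4,4) g=5 f=10, (5,1) g=3 f=12, (5,3) g=3 f=10, (6,1) g=2 f=12, (6,3) g=2 f=10, (7,1) g=1 f=12, (7,3) g=1 f=10]; closed=[(1,3), (2,3), (3,3), (4,2), (4,3), (5,2), (6,2), (7,2)]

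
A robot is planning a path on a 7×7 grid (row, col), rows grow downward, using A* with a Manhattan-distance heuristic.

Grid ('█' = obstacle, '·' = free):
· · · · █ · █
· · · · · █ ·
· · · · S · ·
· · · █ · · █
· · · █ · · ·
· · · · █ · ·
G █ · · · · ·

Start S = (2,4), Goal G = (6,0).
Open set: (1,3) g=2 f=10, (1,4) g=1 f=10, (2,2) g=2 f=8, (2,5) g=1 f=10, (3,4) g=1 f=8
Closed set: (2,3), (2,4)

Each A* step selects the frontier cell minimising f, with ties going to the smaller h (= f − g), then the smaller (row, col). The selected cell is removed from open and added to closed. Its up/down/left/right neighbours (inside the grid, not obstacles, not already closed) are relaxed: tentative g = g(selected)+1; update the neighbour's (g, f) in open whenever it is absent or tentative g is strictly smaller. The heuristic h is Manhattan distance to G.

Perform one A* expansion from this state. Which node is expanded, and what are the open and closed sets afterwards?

expanded=(2,2); open=[(1,2) g=3 f=10, (1,3) g=2 f=10, (1,4) g=1 f=10, (2,1) g=3 f=8, (2,5) g=1 f=10, (3,2) g=3 f=8, (3,4) g=1 f=8]; closed=[(2,2), (2,3), (2,4)]

step 1: expand (2,2) (f=8, h=6) → closed; open now [(1,2) g=3 f=10, (1,3) g=2 f=10, (1,4) g=1 f=10, (2,1) g=3 f=8, (2,5) g=1 f=10, (3,2) g=3 f=8, (3,4) g=1 f=8]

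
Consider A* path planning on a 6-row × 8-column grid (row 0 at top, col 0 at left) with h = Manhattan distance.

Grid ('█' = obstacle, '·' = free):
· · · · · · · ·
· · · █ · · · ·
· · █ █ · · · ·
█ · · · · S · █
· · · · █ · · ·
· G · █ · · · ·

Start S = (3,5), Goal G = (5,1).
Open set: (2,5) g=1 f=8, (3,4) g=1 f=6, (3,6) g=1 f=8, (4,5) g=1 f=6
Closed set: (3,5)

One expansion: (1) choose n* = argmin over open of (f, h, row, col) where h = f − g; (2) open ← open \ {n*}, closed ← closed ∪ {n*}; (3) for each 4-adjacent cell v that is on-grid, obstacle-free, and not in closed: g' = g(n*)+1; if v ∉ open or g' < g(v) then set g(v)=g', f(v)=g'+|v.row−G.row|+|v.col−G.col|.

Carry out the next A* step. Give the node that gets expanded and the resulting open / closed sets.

expanded=(3,4); open=[(2,4) g=2 f=8, (2,5) g=1 f=8, (3,3) g=2 f=6, (3,6) g=1 f=8, (4,5) g=1 f=6]; closed=[(3,4), (3,5)]

step 1: expand (3,4) (f=6, h=5) → closed; open now [(2,4) g=2 f=8, (2,5) g=1 f=8, (3,3) g=2 f=6, (3,6) g=1 f=8, (4,5) g=1 f=6]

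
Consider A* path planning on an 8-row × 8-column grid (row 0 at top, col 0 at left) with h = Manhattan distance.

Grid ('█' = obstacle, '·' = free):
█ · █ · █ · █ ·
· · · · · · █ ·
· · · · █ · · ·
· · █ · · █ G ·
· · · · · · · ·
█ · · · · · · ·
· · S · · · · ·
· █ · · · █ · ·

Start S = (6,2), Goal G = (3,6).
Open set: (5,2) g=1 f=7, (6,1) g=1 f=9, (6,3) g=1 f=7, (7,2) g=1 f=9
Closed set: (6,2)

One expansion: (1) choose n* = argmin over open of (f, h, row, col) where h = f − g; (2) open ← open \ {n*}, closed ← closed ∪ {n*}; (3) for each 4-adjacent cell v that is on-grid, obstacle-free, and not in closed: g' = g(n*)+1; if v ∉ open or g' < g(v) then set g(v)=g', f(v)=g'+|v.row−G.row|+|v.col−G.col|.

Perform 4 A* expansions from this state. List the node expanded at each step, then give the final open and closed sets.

step 1: expand (5,2) (f=7, h=6) → closed; open now [(4,2) g=2 f=7, (5,1) g=2 f=9, (5,3) g=2 f=7, (6,1) g=1 f=9, (6,3) g=1 f=7, (7,2) g=1 f=9]
step 2: expand (4,2) (f=7, h=5) → closed; open now [(4,1) g=3 f=9, (4,3) g=3 f=7, (5,1) g=2 f=9, (5,3) g=2 f=7, (6,1) g=1 f=9, (6,3) g=1 f=7, (7,2) g=1 f=9]
step 3: expand (4,3) (f=7, h=4) → closed; open now [(3,3) g=4 f=7, (4,1) g=3 f=9, (4,4) g=4 f=7, (5,1) g=2 f=9, (5,3) g=2 f=7, (6,1) g=1 f=9, (6,3) g=1 f=7, (7,2) g=1 f=9]
step 4: expand (3,3) (f=7, h=3) → closed; open now [(2,3) g=5 f=9, (3,4) g=5 f=7, (4,1) g=3 f=9, (4,4) g=4 f=7, (5,1) g=2 f=9, (5,3) g=2 f=7, (6,1) g=1 f=9, (6,3) g=1 f=7, (7,2) g=1 f=9]

order=[(5,2) → (4,2) → (4,3) → (3,3)]; open=[(2,3) g=5 f=9, (3,4) g=5 f=7, (4,1) g=3 f=9, (4,4) g=4 f=7, (5,1) g=2 f=9, (5,3) g=2 f=7, (6,1) g=1 f=9, (6,3) g=1 f=7, (7,2) g=1 f=9]; closed=[(3,3), (4,2), (4,3), (5,2), (6,2)]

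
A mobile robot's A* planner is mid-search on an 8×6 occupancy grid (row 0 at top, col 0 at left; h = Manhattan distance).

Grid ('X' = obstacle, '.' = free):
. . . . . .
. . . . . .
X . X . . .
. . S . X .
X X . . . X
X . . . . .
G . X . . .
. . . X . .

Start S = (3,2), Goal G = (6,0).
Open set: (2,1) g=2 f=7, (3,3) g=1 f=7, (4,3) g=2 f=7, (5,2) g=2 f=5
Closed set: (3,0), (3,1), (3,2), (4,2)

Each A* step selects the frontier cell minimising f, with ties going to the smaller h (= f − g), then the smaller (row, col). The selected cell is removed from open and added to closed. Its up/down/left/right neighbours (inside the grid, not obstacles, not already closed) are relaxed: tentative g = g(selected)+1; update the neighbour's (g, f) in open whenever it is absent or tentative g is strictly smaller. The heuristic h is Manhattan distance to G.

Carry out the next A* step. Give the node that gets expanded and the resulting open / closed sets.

step 1: expand (5,2) (f=5, h=3) → closed; open now [(2,1) g=2 f=7, (3,3) g=1 f=7, (4,3) g=2 f=7, (5,1) g=3 f=5, (5,3) g=3 f=7]

expanded=(5,2); open=[(2,1) g=2 f=7, (3,3) g=1 f=7, (4,3) g=2 f=7, (5,1) g=3 f=5, (5,3) g=3 f=7]; closed=[(3,0), (3,1), (3,2), (4,2), (5,2)]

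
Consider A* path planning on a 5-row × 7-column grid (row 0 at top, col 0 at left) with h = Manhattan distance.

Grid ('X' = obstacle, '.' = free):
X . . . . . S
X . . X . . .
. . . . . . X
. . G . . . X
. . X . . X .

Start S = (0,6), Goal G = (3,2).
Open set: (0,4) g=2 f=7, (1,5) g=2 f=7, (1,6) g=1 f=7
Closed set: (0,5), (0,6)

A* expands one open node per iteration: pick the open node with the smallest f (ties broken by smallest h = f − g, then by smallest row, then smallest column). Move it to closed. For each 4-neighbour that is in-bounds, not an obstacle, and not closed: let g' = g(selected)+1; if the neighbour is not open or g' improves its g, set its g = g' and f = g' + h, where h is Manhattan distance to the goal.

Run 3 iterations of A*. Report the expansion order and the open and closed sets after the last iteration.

order=[(0,4) → (0,3) → (0,2)]; open=[(0,1) g=5 f=9, (1,2) g=5 f=7, (1,4) g=3 f=7, (1,5) g=2 f=7, (1,6) g=1 f=7]; closed=[(0,2), (0,3), (0,4), (0,5), (0,6)]

step 1: expand (0,4) (f=7, h=5) → closed; open now [(0,3) g=3 f=7, (1,4) g=3 f=7, (1,5) g=2 f=7, (1,6) g=1 f=7]
step 2: expand (0,3) (f=7, h=4) → closed; open now [(0,2) g=4 f=7, (1,4) g=3 f=7, (1,5) g=2 f=7, (1,6) g=1 f=7]
step 3: expand (0,2) (f=7, h=3) → closed; open now [(0,1) g=5 f=9, (1,2) g=5 f=7, (1,4) g=3 f=7, (1,5) g=2 f=7, (1,6) g=1 f=7]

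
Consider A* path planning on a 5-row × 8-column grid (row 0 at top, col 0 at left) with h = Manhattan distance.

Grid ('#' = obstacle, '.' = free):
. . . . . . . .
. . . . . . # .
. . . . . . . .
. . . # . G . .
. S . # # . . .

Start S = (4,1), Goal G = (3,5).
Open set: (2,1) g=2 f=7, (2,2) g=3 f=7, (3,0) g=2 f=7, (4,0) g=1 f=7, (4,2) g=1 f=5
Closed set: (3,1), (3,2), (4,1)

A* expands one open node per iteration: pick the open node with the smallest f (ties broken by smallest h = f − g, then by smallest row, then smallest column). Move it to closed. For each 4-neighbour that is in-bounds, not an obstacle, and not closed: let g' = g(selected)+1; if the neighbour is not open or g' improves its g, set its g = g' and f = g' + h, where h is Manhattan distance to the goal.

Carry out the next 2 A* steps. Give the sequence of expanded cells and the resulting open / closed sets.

order=[(4,2) → (2,2)]; open=[(1,2) g=4 f=9, (2,1) g=2 f=7, (2,3) g=4 f=7, (3,0) g=2 f=7, (4,0) g=1 f=7]; closed=[(2,2), (3,1), (3,2), (4,1), (4,2)]

step 1: expand (4,2) (f=5, h=4) → closed; open now [(2,1) g=2 f=7, (2,2) g=3 f=7, (3,0) g=2 f=7, (4,0) g=1 f=7]
step 2: expand (2,2) (f=7, h=4) → closed; open now [(1,2) g=4 f=9, (2,1) g=2 f=7, (2,3) g=4 f=7, (3,0) g=2 f=7, (4,0) g=1 f=7]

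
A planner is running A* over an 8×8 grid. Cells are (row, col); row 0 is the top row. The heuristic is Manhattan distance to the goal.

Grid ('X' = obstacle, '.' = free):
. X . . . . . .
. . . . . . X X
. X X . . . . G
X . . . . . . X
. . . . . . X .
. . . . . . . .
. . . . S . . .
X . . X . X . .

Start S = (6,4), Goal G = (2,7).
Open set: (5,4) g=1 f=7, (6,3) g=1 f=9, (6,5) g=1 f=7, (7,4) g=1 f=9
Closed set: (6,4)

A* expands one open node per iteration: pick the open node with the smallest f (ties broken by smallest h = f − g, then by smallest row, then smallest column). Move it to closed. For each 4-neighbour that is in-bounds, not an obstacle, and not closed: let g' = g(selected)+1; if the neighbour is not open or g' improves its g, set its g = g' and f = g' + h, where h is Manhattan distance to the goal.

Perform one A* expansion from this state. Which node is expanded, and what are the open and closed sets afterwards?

step 1: expand (5,4) (f=7, h=6) → closed; open now [(4,4) g=2 f=7, (5,3) g=2 f=9, (5,5) g=2 f=7, (6,3) g=1 f=9, (6,5) g=1 f=7, (7,4) g=1 f=9]

expanded=(5,4); open=[(4,4) g=2 f=7, (5,3) g=2 f=9, (5,5) g=2 f=7, (6,3) g=1 f=9, (6,5) g=1 f=7, (7,4) g=1 f=9]; closed=[(5,4), (6,4)]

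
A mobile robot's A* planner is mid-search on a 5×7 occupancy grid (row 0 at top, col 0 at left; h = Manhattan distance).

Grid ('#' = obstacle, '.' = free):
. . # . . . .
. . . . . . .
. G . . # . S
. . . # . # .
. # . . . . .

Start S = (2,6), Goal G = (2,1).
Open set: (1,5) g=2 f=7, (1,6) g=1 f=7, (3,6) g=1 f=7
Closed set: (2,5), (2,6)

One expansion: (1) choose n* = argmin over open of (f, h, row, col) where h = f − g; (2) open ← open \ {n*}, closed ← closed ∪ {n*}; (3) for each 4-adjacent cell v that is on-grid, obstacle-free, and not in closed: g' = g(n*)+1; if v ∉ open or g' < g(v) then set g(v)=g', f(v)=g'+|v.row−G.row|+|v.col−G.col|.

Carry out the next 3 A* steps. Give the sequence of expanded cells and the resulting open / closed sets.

step 1: expand (1,5) (f=7, h=5) → closed; open now [(0,5) g=3 f=9, (1,4) g=3 f=7, (1,6) g=1 f=7, (3,6) g=1 f=7]
step 2: expand (1,4) (f=7, h=4) → closed; open now [(0,4) g=4 f=9, (0,5) g=3 f=9, (1,3) g=4 f=7, (1,6) g=1 f=7, (3,6) g=1 f=7]
step 3: expand (1,3) (f=7, h=3) → closed; open now [(0,3) g=5 f=9, (0,4) g=4 f=9, (0,5) g=3 f=9, (1,2) g=5 f=7, (1,6) g=1 f=7, (2,3) g=5 f=7, (3,6) g=1 f=7]

order=[(1,5) → (1,4) → (1,3)]; open=[(0,3) g=5 f=9, (0,4) g=4 f=9, (0,5) g=3 f=9, (1,2) g=5 f=7, (1,6) g=1 f=7, (2,3) g=5 f=7, (3,6) g=1 f=7]; closed=[(1,3), (1,4), (1,5), (2,5), (2,6)]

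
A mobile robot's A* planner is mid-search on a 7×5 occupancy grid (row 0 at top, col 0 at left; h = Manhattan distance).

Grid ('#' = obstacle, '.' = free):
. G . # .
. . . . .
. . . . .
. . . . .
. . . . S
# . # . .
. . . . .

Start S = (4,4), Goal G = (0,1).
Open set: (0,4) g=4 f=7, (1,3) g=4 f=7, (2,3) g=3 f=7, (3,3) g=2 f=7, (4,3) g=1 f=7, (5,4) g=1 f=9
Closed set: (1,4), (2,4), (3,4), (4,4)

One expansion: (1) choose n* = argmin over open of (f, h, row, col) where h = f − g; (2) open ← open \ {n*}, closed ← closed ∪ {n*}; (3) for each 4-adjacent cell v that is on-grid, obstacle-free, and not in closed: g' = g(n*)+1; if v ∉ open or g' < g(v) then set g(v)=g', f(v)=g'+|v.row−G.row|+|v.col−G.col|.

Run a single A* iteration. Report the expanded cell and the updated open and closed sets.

step 1: expand (0,4) (f=7, h=3) → closed; open now [(1,3) g=4 f=7, (2,3) g=3 f=7, (3,3) g=2 f=7, (4,3) g=1 f=7, (5,4) g=1 f=9]

expanded=(0,4); open=[(1,3) g=4 f=7, (2,3) g=3 f=7, (3,3) g=2 f=7, (4,3) g=1 f=7, (5,4) g=1 f=9]; closed=[(0,4), (1,4), (2,4), (3,4), (4,4)]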